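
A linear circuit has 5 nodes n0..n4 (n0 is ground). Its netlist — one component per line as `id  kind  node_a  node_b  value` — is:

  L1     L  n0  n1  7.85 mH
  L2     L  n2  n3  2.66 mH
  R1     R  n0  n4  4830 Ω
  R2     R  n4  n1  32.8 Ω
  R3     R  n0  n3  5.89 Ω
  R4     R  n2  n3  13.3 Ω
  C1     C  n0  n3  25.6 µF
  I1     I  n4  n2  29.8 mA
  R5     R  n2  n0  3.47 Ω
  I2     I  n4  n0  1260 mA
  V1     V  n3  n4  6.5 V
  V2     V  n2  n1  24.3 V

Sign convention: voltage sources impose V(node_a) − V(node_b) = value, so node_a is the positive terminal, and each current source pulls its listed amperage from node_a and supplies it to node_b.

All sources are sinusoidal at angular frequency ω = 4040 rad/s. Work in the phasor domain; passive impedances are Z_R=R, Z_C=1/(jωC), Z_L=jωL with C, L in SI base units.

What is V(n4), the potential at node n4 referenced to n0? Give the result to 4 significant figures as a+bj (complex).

Element admittances at ω=4040 rad/s:
  Y(L1) = 0.000-0.03153j S between n0,n1
  Y(L2) = 0.000-0.09305j S between n2,n3
  Y(R1) = 0.0002070+0.000j S between n0,n4
  Y(R2) = 0.03049+0.000j S between n4,n1
  Y(R3) = 0.1698+0.000j S between n0,n3
  Y(R4) = 0.07519+0.000j S between n2,n3
  Y(C1) = 0.000+0.1034j S between n0,n3
  I1: injects 0.0298 A into n2 (from n4)
  Y(R5) = 0.2882+0.000j S between n2,n0
  I2: injects 1.26 A into n0 (from n4)
  V1: constraint V(n3)−V(n4) = 6.5
  V2: constraint V(n2)−V(n1) = 24.3
Assemble and solve the 6×6 MNA system:
  V(n1)=-24.52-0.3471j  V(n2)=-0.2242-0.3471j  V(n3)=-6.838+0.1999j  V(n4)=-13.34+0.1999j
  i(V1)=1.628+0.01672j  i(V2)=-0.3520+0.7566j

-13.34+0.1999j V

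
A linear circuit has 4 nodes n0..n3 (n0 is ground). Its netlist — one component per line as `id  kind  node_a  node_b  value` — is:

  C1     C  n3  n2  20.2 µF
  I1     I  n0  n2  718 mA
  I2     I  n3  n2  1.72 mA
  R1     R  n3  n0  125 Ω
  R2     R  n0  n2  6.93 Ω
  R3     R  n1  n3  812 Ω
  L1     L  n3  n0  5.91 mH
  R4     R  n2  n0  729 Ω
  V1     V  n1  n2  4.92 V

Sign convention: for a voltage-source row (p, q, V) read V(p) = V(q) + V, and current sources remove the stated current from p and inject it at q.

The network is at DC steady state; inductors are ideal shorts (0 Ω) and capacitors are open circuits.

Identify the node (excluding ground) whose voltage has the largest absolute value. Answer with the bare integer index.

MNA unknowns: 3 node voltages V₁..V_3 plus 2 source currents (L1, V1)
C1: Y=0.000 on G[3,2]
I1: z[0]−=0.718, z[2]+=0.718
I2: z[3]−=0.00172, z[2]+=0.00172
R1: Y=0.008000 on G[3,0]
R2: Y=0.1443 on G[0,2]
R3: Y=0.001232 on G[1,3]
L1: row V3−V0=0, i_L1 at 3,0
R4: Y=0.001372 on G[2,0]
V1: row V1−V2=4.92, i_V1 at 1,2
solve → V1=9.778, V2=4.858, V3=0.000
aux → i_L1=0.01032, i_V1=-0.01204

1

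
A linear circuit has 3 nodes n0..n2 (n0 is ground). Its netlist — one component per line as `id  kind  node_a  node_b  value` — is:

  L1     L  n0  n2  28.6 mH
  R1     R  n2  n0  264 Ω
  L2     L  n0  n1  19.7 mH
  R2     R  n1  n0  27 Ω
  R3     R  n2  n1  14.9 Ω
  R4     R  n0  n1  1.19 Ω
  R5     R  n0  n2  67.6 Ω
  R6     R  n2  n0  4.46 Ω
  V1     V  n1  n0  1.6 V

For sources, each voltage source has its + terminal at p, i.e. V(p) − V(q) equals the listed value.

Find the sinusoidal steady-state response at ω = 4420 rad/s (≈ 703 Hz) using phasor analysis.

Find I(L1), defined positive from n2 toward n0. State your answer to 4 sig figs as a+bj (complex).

6.992e-05-0.002739j A

Apply KCL at each of the 2 non-ground nodes and solve the resulting linear system.
Node n1: branches {L2, R2, R3, R4, V1} → V_1 = 1.600+0.000j
Node n2: branches {L1, R1, R3, R5, R6} → V_2 = 0.3463+0.008839j
Source currents: i(V1)=-1.488+0.01897j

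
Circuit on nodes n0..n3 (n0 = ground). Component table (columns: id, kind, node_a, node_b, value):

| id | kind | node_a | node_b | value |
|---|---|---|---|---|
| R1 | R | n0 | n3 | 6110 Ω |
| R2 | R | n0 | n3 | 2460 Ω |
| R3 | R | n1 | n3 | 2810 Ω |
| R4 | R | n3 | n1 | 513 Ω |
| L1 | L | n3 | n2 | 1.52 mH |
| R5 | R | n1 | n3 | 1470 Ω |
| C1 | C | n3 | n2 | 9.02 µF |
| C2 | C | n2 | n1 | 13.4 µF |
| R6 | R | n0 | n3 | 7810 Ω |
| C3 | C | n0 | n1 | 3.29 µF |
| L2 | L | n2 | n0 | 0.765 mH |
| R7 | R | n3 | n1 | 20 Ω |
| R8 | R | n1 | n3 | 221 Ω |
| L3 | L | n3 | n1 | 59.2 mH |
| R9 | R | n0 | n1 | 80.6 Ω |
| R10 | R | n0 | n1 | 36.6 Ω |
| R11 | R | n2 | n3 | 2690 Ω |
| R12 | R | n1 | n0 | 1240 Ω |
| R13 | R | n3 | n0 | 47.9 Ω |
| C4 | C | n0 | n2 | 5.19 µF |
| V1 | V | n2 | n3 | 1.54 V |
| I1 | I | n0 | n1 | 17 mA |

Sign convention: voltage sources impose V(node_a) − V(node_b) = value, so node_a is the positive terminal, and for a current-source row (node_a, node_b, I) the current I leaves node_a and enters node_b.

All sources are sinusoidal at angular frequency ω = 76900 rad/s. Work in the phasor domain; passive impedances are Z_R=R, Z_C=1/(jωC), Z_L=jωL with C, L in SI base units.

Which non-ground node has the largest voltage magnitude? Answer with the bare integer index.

3

MNA unknowns: 3 node voltages V₁..V_3 plus 1 source current (V1)
R1: Y=0.0001637+0.000j on G[0,3]
R2: Y=0.0004065+0.000j on G[0,3]
R3: Y=0.0003559+0.000j on G[1,3]
R4: Y=0.001949+0.000j on G[3,1]
L1: Y=0.000-0.008555j on G[3,2]
R5: Y=0.0006803+0.000j on G[1,3]
C1: Y=0.000+0.6936j on G[3,2]
C2: Y=0.000+1.030j on G[2,1]
R6: Y=0.0001280+0.000j on G[0,3]
C3: Y=0.000+0.2530j on G[0,1]
L2: Y=0.000-0.01700j on G[2,0]
R7: Y=0.05000+0.000j on G[3,1]
R8: Y=0.004525+0.000j on G[1,3]
L3: Y=0.000-0.0002197j on G[3,1]
R9: Y=0.01241+0.000j on G[0,1]
R10: Y=0.02732+0.000j on G[0,1]
R11: Y=0.0003717+0.000j on G[2,3]
R12: Y=0.0008065+0.000j on G[1,0]
R13: Y=0.02088+0.000j on G[3,0]
C4: Y=0.000+0.3991j on G[0,2]
V1: row V2−V3=1.54, i_V1 at 2,3
I1: z[0]−=0.017, z[1]+=0.017
solve → V1=0.003596-0.03211j, V2=0.007202-0.1094j, V3=-1.533-0.1094j
aux → i_V1=-0.1220-1.061j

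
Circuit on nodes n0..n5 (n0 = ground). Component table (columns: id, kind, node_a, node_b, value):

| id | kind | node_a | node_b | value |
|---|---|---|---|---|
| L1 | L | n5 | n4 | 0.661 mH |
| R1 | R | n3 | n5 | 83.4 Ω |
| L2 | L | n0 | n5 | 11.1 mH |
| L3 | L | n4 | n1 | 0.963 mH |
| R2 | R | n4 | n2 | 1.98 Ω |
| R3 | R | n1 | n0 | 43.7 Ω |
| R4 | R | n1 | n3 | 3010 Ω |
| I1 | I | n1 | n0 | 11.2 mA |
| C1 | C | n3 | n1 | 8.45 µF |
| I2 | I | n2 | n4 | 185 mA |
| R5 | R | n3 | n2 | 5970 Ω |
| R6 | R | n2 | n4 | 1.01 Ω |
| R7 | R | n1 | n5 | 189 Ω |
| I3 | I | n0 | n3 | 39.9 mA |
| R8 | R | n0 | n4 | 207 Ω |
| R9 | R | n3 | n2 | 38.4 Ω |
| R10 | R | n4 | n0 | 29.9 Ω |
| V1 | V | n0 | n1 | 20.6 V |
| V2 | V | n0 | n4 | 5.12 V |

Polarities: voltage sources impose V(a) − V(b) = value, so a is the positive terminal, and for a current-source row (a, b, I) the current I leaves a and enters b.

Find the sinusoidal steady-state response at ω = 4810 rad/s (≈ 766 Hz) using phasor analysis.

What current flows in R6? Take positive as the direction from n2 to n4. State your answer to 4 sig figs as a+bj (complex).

MNA unknowns: 5 node voltages V₁..V_5 plus 2 source currents (V1, V2)
L1: Y=0.000-0.3145j on G[5,4]
R1: Y=0.01199+0.000j on G[3,5]
L2: Y=0.000-0.01873j on G[0,5]
L3: Y=0.000-0.2159j on G[4,1]
R2: Y=0.5051+0.000j on G[4,2]
R3: Y=0.02288+0.000j on G[1,0]
R4: Y=0.0003322+0.000j on G[1,3]
I1: z[1]−=0.0112, z[0]+=0.0112
C1: Y=0.000+0.04064j on G[3,1]
I2: z[2]−=0.185, z[4]+=0.185
R5: Y=0.0001675+0.000j on G[3,2]
R6: Y=0.9901+0.000j on G[2,4]
R7: Y=0.005291+0.000j on G[1,5]
I3: z[0]−=0.0399, z[3]+=0.0399
R8: Y=0.004831+0.000j on G[0,4]
R9: Y=0.02604+0.000j on G[3,2]
R10: Y=0.03344+0.000j on G[4,0]
V1: row V0−V1=20.6, i_V1 at 0,1
V2: row V0−V4=5.12, i_V2 at 0,4
solve → V1=-20.60+0.000j, V2=-5.377-0.1431j, V3=-12.98-8.307j, V4=-5.120+0.000j, V5=-4.562-0.5576j
aux → i_V1=-0.8852+3.038j, i_V2=0.1787-2.953j

-0.2545-0.1417j A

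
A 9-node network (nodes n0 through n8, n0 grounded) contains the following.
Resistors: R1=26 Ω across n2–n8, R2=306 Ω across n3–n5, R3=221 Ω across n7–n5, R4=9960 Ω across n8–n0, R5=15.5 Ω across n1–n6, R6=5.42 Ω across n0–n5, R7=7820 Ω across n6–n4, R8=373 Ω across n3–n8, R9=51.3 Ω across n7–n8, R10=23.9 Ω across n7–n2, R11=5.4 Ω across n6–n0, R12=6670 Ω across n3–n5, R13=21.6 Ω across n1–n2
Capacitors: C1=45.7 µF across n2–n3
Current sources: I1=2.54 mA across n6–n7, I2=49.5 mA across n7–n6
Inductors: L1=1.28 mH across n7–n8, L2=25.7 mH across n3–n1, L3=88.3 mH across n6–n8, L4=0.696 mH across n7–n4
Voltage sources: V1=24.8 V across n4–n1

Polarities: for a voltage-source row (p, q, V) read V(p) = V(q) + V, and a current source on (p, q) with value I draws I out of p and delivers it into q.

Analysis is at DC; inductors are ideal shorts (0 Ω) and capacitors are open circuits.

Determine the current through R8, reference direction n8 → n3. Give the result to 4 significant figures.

MNA unknowns: 8 node voltages V₁..V_8 plus 5 source currents (L1, L2, L3, L4, V1)
R1: Y=0.03846 on G[2,8]
R2: Y=0.003268 on G[3,5]
C1: Y=0.000 on G[2,3]
I1: z[6]−=0.00254, z[7]+=0.00254
L1: row V7−V8=0, i_L1 at 7,8
R3: Y=0.004525 on G[7,5]
R4: Y=0.0001004 on G[8,0]
R5: Y=0.06452 on G[1,6]
R6: Y=0.1845 on G[0,5]
R7: Y=0.0001279 on G[6,4]
R8: Y=0.002681 on G[3,8]
R9: Y=0.01949 on G[7,8]
L2: row V3−V1=0, i_L2 at 3,1
L3: row V6−V8=0, i_L3 at 6,8
R10: Y=0.04184 on G[7,2]
L4: row V7−V4=0, i_L4 at 7,4
R11: Y=0.1852 on G[6,0]
R12: Y=0.0001499 on G[3,5]
I2: z[7]−=0.0495, z[6]+=0.0495
R13: Y=0.04630 on G[1,2]
V1: row V4−V1=24.8, i_V1 at 4,1
solve → V1=-24.38, V2=-8.648, V3=-24.38, V4=0.4213, V5=-0.4231, V6=0.4213, V7=0.4213, V8=0.4213
aux → i_L1=2.046, i_L2=0.1484, i_L3=-1.631, i_L4=-2.477, i_V1=-2.477

0.06649 A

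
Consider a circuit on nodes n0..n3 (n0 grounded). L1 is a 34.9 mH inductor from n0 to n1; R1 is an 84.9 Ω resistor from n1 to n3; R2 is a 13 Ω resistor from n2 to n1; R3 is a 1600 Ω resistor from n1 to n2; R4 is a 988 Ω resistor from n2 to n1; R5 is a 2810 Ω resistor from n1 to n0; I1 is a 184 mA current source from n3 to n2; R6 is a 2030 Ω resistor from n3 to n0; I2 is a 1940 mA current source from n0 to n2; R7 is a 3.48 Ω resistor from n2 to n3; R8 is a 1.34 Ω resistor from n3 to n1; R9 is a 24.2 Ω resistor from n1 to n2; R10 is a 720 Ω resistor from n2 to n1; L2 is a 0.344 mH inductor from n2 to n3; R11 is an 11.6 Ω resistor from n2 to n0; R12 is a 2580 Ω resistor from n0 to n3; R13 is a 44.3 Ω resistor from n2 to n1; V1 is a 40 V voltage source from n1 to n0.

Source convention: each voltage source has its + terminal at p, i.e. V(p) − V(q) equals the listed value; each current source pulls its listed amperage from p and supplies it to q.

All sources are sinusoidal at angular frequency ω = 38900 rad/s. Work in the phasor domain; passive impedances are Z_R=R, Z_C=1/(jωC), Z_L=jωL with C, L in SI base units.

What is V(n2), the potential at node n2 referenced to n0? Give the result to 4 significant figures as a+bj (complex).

Element admittances at ω=38900 rad/s:
  Y(L1) = 0.000-0.0007366j S between n0,n1
  Y(R1) = 0.01178+0.000j S between n1,n3
  Y(R2) = 0.07692+0.000j S between n2,n1
  Y(R3) = 0.0006250+0.000j S between n1,n2
  Y(R4) = 0.001012+0.000j S between n2,n1
  Y(R5) = 0.0003559+0.000j S between n1,n0
  I1: injects 0.184 A into n2 (from n3)
  Y(R6) = 0.0004926+0.000j S between n3,n0
  I2: injects 1.94 A into n2 (from n0)
  Y(R7) = 0.2874+0.000j S between n2,n3
  Y(R8) = 0.7463+0.000j S between n3,n1
  Y(R9) = 0.04132+0.000j S between n1,n2
  Y(R10) = 0.001389+0.000j S between n2,n1
  Y(L2) = 0.000-0.07473j S between n2,n3
  Y(R11) = 0.08621+0.000j S between n2,n0
  Y(R12) = 0.0003876+0.000j S between n0,n3
  Y(R13) = 0.02257+0.000j S between n2,n1
  V1: constraint V(n1)−V(n0) = 40
Assemble and solve the 4×4 MNA system:
  V(n1)=40.00+0.000j  V(n2)=36.88-0.2507j  V(n3)=38.91+0.07600j
  i(V1)=-1.288+0.05101j

36.88-0.2507j V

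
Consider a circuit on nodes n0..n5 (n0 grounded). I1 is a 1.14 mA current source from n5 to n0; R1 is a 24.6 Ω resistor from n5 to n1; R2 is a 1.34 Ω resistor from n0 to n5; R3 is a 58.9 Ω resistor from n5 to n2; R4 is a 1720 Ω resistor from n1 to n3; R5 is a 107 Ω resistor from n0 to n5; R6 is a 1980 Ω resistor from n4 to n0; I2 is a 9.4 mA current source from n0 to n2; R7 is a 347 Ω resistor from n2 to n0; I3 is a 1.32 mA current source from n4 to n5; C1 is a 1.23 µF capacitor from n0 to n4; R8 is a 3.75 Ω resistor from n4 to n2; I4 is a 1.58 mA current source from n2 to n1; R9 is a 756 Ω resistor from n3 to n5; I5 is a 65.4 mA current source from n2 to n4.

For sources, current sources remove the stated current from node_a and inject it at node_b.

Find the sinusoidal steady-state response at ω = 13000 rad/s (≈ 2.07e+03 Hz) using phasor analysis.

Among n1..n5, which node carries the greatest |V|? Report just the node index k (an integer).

Apply KCL at each of the 5 non-ground nodes and solve the resulting linear system.
Node n1: branches {R1, R4, I4} → V_1 = 0.04296-0.005669j
Node n2: branches {R3, I2, R7, R8, I4, I5} → V_2 = 0.1000-0.2580j
Node n3: branches {R4, R9} → V_3 = 0.01623-0.005669j
Node n4: branches {R6, I3, C1, R8, I5} → V_4 = 0.3231-0.2768j
Node n5: branches {I1, R1, R2, R3, R5, I3, R9} → V_5 = 0.004476-0.005669j

4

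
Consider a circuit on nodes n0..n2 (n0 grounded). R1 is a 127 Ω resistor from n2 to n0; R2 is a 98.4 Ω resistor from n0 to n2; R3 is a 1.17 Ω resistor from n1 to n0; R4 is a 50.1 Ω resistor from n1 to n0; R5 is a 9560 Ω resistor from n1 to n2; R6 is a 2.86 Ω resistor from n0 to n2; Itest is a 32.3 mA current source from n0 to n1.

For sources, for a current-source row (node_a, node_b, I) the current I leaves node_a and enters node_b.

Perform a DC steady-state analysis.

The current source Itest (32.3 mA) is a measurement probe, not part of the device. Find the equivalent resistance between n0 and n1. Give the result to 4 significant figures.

Element admittances at DC:
  Y(R1) = 0.007874 S between n2,n0
  Y(R2) = 0.01016 S between n0,n2
  Y(R3) = 0.8547 S between n1,n0
  Y(R4) = 0.01996 S between n1,n0
  Y(R5) = 0.0001046 S between n1,n2
  Y(R6) = 0.3497 S between n0,n2
  Itest: injects 0.0323 A into n1 (from n0)
Assemble and solve the 2×2 MNA system:
  V(n1)=0.03692  V(n2)=1.050e-05

R_eq = 1.143 Ω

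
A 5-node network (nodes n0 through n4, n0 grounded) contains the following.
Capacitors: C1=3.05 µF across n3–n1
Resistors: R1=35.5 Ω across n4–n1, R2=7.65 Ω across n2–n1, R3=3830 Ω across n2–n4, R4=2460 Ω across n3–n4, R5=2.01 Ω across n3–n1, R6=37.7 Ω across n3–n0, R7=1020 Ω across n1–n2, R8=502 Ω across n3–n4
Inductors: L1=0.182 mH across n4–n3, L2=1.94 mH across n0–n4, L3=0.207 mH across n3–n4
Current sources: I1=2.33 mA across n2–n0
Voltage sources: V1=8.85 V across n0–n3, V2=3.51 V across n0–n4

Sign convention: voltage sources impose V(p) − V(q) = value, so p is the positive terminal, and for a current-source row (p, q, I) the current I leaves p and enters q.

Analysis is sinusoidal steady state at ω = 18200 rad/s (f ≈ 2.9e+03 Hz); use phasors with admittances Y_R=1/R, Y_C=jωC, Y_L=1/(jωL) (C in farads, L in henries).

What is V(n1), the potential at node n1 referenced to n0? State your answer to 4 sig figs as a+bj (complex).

-8.569-0.02967j V

Apply KCL at each of the 4 non-ground nodes and solve the resulting linear system.
Node n1: branches {C1, R1, R2, R5, R7} → V_1 = -8.569-0.02967j
Node n2: branches {R2, R3, I1, R7} → V_2 = -8.577-0.02961j
Node n3: branches {C1, L1, R4, R5, R6, L3, R8, V1} → V_3 = -8.850+0.000j
Node n4: branches {R1, R3, L1, L2, R4, L3, R8, V2} → V_4 = -3.510+0.000j
Source currents: i(V1)=-0.3891+3.029j, i(V2)=0.1566-2.929j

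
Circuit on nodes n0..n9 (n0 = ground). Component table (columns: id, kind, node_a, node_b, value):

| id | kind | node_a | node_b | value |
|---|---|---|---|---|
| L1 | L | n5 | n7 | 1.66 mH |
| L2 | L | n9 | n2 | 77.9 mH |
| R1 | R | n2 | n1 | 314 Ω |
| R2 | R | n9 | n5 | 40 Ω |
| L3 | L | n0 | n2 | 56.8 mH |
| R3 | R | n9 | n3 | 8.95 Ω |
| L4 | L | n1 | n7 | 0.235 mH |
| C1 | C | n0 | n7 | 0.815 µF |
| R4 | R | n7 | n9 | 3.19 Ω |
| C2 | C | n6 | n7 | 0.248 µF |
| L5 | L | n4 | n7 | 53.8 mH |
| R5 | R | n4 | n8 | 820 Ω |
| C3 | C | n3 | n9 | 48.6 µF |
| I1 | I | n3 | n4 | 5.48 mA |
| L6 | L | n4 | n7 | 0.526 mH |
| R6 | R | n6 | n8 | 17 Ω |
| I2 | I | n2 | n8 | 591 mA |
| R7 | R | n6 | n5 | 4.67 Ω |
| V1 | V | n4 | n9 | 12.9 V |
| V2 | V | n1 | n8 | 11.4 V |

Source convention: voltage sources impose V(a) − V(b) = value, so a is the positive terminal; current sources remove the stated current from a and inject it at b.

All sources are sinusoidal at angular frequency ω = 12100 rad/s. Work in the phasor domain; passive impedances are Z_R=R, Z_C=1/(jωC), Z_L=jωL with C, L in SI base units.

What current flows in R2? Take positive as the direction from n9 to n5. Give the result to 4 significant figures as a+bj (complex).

Apply KCL at each of the 9 non-ground nodes and solve the resulting linear system.
Node n1: branches {R1, L4, V2} → V_1 = -17.03-14.17j
Node n2: branches {L2, R1, L3, I2} → V_2 = -123.5-104.6j
Node n3: branches {R3, C3, I1} → V_3 = -21.31-10.65j
Node n4: branches {L5, R5, I1, L6, V1} → V_4 = -8.405-10.66j
Node n5: branches {L1, R2, R7} → V_5 = -24.70-17.23j
Node n6: branches {C2, R6, R7} → V_6 = -25.52-16.49j
Node n7: branches {L1, L4, C1, R4, C2, L5, L6} → V_7 = -18.22-15.44j
Node n8: branches {R5, R6, I2, V2} → V_8 = -28.43-14.17j
Node n9: branches {L2, R2, R3, R4, C3, V1} → V_9 = -21.31-10.66j
Source currents: i(V1)=-0.7767+1.553j, i(V2)=-0.7864+0.1324j

0.08498+0.1642j A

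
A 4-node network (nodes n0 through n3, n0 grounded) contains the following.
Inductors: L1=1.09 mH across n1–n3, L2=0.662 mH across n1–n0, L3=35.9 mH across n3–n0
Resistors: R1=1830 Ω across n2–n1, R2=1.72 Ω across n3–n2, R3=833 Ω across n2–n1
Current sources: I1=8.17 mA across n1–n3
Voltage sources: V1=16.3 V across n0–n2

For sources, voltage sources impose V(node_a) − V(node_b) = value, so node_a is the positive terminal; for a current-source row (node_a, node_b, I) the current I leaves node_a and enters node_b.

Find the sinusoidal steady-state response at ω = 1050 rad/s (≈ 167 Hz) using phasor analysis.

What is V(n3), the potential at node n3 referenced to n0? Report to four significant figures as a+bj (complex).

-8.314-8.150j V

Apply KCL at each of the 3 non-ground nodes and solve the resulting linear system.
Node n1: branches {L1, L2, R1, R3, I1} → V_1 = -3.144-3.093j
Node n2: branches {R1, R2, R3, V1} → V_2 = -16.30+0.000j
Node n3: branches {L1, R2, I1, L3} → V_3 = -8.314-8.150j
Source currents: i(V1)=-4.666+4.744j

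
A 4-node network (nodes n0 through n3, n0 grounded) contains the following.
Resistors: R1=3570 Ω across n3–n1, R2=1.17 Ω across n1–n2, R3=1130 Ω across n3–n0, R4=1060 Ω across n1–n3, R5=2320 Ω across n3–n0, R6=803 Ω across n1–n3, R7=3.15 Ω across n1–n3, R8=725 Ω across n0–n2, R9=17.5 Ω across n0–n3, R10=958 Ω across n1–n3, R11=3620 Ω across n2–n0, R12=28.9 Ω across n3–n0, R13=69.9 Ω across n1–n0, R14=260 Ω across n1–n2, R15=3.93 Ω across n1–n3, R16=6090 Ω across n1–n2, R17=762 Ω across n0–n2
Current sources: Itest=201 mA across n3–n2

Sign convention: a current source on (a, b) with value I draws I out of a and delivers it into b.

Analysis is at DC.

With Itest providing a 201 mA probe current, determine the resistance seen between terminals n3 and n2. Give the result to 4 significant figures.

MNA unknowns: 3 node voltages V₁..V_3
R1: Y=0.0002801 on G[3,1]
R2: Y=0.8547 on G[1,2]
R3: Y=0.0008850 on G[3,0]
R4: Y=0.0009434 on G[1,3]
R5: Y=0.0004310 on G[3,0]
R6: Y=0.001245 on G[1,3]
R7: Y=0.3175 on G[1,3]
R8: Y=0.001379 on G[0,2]
R9: Y=0.05714 on G[0,3]
R10: Y=0.001044 on G[1,3]
R11: Y=0.0002762 on G[2,0]
R12: Y=0.03460 on G[3,0]
R13: Y=0.01431 on G[1,0]
R14: Y=0.003846 on G[1,2]
R15: Y=0.2545 on G[1,3]
R16: Y=0.0001642 on G[1,2]
R17: Y=0.001312 on G[0,2]
Itest: z[3]−=0.201, z[2]+=0.201
solve → V1=0.2803, V2=0.5126, V3=-0.05943

R_eq = 2.846 Ω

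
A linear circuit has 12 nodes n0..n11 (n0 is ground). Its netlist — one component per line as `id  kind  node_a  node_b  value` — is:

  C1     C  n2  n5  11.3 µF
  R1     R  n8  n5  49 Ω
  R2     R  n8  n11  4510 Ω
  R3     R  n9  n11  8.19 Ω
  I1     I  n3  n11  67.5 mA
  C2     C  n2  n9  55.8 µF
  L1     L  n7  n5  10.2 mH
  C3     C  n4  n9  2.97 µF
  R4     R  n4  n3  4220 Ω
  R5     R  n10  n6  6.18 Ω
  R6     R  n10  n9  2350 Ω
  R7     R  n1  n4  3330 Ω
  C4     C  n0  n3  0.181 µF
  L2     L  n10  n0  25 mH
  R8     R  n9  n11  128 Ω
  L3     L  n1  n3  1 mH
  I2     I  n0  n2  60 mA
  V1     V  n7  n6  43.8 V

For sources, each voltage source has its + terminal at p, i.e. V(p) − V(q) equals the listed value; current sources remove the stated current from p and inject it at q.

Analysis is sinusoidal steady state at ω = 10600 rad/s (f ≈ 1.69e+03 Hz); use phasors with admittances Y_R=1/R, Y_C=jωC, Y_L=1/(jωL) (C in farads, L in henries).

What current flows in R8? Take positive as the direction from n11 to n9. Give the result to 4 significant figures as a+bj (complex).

Apply KCL at each of the 11 non-ground nodes and solve the resulting linear system.
Node n1: branches {R7, L3} → V_1 = 3.764+23.19j
Node n2: branches {C1, C2, I2} → V_2 = 47.35+36.03j
Node n3: branches {I1, R4, C4, L3} → V_3 = 3.807+23.05j
Node n4: branches {C3, R4, R7} → V_4 = 47.10+36.72j
Node n5: branches {C1, R1, L1} → V_5 = 47.43+36.73j
Node n6: branches {R5, V1} → V_6 = 2.460+27.55j
Node n7: branches {L1, V1} → V_7 = 46.26+27.55j
Node n8: branches {R1, R2} → V_8 = 47.44+36.73j
Node n9: branches {R3, C2, C3, R6, R8} → V_9 = 47.33+35.98j
Node n10: branches {R5, R6, L2} → V_10 = 1.935+27.62j
Node n11: branches {R2, R3, I1, R8} → V_11 = 47.85+35.99j
Source currents: i(V1)=0.08491-0.01086j

0.004054+9.878e-06j A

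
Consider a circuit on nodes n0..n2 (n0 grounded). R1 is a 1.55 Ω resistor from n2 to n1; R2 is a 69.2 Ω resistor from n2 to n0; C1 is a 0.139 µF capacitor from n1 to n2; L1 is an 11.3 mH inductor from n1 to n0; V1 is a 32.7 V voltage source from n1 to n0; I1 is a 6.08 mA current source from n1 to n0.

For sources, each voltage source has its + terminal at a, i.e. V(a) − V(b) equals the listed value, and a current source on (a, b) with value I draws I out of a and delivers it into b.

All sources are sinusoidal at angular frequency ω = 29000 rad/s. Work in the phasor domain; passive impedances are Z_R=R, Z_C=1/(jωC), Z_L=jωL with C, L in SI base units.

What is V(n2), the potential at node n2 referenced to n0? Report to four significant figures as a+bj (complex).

31.98+0.004378j V

Apply KCL at each of the 2 non-ground nodes and solve the resulting linear system.
Node n1: branches {R1, C1, L1, V1, I1} → V_1 = 32.70+0.000j
Node n2: branches {R1, R2, C1} → V_2 = 31.98+0.004378j
Source currents: i(V1)=-0.4683+0.09972j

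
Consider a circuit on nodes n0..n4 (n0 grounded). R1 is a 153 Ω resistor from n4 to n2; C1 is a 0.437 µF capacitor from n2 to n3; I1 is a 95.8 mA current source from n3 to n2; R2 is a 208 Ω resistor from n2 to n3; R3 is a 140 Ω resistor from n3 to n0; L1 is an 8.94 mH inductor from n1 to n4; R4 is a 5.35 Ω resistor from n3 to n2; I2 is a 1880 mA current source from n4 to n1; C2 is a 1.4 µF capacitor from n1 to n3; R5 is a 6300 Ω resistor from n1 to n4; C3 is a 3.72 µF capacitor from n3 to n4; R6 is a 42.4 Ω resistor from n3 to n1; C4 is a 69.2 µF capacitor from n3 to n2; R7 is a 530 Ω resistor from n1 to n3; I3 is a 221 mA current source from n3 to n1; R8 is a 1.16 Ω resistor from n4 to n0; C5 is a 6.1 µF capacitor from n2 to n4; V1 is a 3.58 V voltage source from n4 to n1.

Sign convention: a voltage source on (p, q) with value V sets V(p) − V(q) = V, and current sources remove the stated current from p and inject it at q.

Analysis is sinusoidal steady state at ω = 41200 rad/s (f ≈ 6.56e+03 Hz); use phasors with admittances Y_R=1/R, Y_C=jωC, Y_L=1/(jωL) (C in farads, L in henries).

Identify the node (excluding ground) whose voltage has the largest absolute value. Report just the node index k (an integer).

1

Apply KCL at each of the 4 non-ground nodes and solve the resulting linear system.
Node n1: branches {L1, I2, C2, R5, R6, R7, I3, V1} → V_1 = -3.576-0.005561j
Node n2: branches {R1, C1, I1, R2, R4, C4, C5} → V_2 = -0.4772+0.5878j
Node n3: branches {C1, I1, R2, R3, R4, C2, C3, R6, C4, R7, I3} → V_3 = -0.5236+0.6711j
Node n4: branches {R1, L1, I2, R5, C3, R8, C5, V1} → V_4 = 0.004339-0.005561j
Source currents: i(V1)=-2.140-0.1836j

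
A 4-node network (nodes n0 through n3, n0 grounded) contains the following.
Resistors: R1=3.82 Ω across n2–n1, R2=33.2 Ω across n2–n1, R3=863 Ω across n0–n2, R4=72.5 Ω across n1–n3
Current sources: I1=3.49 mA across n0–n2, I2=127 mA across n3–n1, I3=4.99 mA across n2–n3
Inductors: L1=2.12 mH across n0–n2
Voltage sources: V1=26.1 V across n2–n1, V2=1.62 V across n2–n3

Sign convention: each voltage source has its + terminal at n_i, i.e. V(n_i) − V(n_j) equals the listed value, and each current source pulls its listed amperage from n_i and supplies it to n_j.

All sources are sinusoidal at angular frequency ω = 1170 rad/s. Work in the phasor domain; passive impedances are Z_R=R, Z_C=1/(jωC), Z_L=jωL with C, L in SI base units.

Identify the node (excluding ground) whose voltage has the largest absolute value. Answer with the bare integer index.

1

Apply KCL at each of the 3 non-ground nodes and solve the resulting linear system.
Node n1: branches {R1, R2, I2, R4, V1} → V_1 = -26.10+0.008657j
Node n2: branches {R1, R2, I1, R3, L1, I3, V1, V2} → V_2 = 2.488e-05+0.008657j
Node n3: branches {I2, I3, R4, V2} → V_3 = -1.620+0.008657j
Source currents: i(V1)=-8.083+0.000j, i(V2)=0.4597+0.000j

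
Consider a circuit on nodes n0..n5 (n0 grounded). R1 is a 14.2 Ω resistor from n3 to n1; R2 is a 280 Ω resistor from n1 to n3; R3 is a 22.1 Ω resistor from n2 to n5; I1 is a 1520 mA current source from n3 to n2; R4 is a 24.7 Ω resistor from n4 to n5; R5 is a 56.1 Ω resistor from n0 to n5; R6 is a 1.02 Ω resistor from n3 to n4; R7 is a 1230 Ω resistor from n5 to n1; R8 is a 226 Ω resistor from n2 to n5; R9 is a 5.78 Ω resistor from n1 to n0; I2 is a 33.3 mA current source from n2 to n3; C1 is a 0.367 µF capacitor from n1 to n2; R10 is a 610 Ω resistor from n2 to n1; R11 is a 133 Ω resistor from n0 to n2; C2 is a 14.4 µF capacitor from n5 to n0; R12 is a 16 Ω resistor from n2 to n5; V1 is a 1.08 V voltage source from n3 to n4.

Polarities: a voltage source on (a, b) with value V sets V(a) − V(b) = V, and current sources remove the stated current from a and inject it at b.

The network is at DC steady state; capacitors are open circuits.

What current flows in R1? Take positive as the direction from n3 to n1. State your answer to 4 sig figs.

-0.4747 A

Element admittances at DC:
  Y(R1) = 0.07042 S between n3,n1
  Y(R2) = 0.003571 S between n1,n3
  Y(R3) = 0.04525 S between n2,n5
  I1: injects 1.52 A into n2 (from n3)
  Y(R4) = 0.04049 S between n4,n5
  Y(R5) = 0.01783 S between n0,n5
  Y(R6) = 0.9804 S between n3,n4
  Y(R7) = 0.0008130 S between n5,n1
  Y(R8) = 0.004425 S between n2,n5
  Y(R9) = 0.1730 S between n1,n0
  I2: injects 0.0333 A into n3 (from n2)
  Y(C1) = 0.000 S between n1,n2
  Y(R10) = 0.001639 S between n2,n1
  Y(R11) = 0.007519 S between n0,n2
  Y(C2) = 0.000 S between n5,n0
  Y(R12) = 0.06250 S between n2,n5
  V1: constraint V(n3)−V(n4) = 1.08
Assemble and solve the 6×6 MNA system:
  V(n1)=-2.542  V(n2)=25.20  V(n3)=-9.282  V(n4)=-10.36  V(n5)=14.04
  i(V1)=-2.047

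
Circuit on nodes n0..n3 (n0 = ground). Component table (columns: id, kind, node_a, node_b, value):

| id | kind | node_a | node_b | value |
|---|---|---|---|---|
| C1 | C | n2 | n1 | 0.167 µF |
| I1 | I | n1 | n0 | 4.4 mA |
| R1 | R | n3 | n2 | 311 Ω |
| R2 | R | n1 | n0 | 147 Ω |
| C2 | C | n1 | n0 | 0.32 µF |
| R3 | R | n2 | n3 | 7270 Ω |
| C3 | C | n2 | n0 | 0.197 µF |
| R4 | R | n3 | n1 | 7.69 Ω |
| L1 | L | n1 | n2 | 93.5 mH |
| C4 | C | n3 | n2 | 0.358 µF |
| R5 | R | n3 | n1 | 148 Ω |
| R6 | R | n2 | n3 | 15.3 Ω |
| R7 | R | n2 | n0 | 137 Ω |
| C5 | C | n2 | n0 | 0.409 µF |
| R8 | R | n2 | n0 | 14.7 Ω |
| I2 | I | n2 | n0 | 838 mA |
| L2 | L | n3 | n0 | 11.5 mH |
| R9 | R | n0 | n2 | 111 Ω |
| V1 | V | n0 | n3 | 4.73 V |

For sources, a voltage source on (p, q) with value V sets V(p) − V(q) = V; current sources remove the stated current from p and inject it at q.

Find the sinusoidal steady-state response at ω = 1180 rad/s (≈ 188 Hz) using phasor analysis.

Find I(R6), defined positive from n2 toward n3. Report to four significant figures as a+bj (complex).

Apply KCL at each of the 3 non-ground nodes and solve the resulting linear system.
Node n1: branches {C1, I1, R2, C2, R4, L1, R5} → V_1 = -4.556+0.1987j
Node n2: branches {C1, R1, R3, C3, L1, C4, R6, R7, C5, R8, I2, R9} → V_2 = -7.581-0.1319j
Node n3: branches {R1, R3, R4, C4, R5, R6, L2, V1} → V_3 = -4.730+0.000j
Source currents: i(V1)=0.1721+0.3316j

-0.1863-0.008623j A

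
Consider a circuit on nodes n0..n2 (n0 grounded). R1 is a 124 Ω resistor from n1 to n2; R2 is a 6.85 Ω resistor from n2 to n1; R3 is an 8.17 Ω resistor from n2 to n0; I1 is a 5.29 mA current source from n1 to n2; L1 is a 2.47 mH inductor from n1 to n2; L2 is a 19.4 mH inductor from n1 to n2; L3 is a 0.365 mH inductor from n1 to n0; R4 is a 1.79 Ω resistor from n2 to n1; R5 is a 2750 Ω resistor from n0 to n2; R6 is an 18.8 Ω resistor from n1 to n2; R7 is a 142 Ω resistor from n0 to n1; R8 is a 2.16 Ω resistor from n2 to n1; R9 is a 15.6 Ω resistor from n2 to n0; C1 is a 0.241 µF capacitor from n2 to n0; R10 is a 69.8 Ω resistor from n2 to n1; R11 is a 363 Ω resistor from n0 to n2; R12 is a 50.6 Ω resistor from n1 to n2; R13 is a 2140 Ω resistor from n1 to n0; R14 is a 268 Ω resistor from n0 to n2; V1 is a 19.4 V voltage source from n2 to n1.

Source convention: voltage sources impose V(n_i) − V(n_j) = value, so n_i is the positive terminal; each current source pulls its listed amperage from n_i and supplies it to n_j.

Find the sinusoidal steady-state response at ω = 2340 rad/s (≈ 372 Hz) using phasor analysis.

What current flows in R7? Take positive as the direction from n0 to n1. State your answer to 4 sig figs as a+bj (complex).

0.003699+0.02194j A

Element admittances at ω=2340 rad/s:
  Y(R1) = 0.008065+0.000j S between n1,n2
  Y(R2) = 0.1460+0.000j S between n2,n1
  Y(R3) = 0.1224+0.000j S between n2,n0
  I1: injects 0.00529 A into n2 (from n1)
  Y(L1) = 0.000-0.1730j S between n1,n2
  Y(L2) = 0.000-0.02203j S between n1,n2
  Y(L3) = 0.000-1.171j S between n1,n0
  Y(R4) = 0.5587+0.000j S between n2,n1
  Y(R5) = 0.0003636+0.000j S between n0,n2
  Y(R6) = 0.05319+0.000j S between n1,n2
  Y(R7) = 0.007042+0.000j S between n0,n1
  Y(R8) = 0.4630+0.000j S between n2,n1
  Y(R9) = 0.06410+0.000j S between n2,n0
  Y(C1) = 0.000+0.0005639j S between n2,n0
  Y(R10) = 0.01433+0.000j S between n2,n1
  Y(R11) = 0.002755+0.000j S between n0,n2
  Y(R12) = 0.01976+0.000j S between n1,n2
  Y(R13) = 0.0004673+0.000j S between n1,n0
  Y(R14) = 0.003731+0.000j S between n0,n2
  V1: constraint V(n2)−V(n1) = 19.4
Assemble and solve the 3×3 MNA system:
  V(n1)=-0.5253-3.115j  V(n2)=18.87-3.115j
  i(V1)=-28.15+4.376j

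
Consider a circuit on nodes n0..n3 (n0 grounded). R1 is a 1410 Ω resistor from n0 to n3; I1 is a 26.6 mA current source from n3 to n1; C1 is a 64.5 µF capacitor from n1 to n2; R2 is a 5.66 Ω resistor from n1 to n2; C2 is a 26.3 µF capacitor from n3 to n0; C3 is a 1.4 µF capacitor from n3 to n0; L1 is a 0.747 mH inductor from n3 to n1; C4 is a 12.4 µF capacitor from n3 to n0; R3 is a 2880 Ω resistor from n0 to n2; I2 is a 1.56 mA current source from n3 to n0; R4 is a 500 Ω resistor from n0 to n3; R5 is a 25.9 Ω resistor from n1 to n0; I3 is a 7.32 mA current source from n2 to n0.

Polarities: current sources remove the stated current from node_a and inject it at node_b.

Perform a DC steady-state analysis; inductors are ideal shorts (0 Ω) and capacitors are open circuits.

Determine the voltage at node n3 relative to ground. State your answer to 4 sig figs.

-0.2128 V

Apply KCL at each of the 3 non-ground nodes and solve the resulting linear system.
Node n1: branches {I1, C1, R2, L1, R5} → V_1 = -0.2128
Node n2: branches {C1, R2, R3, I3} → V_2 = -0.2537
Node n3: branches {R1, I1, C2, C3, L1, C4, I2, R4} → V_3 = -0.2128
Source currents: i(L1)=-0.02758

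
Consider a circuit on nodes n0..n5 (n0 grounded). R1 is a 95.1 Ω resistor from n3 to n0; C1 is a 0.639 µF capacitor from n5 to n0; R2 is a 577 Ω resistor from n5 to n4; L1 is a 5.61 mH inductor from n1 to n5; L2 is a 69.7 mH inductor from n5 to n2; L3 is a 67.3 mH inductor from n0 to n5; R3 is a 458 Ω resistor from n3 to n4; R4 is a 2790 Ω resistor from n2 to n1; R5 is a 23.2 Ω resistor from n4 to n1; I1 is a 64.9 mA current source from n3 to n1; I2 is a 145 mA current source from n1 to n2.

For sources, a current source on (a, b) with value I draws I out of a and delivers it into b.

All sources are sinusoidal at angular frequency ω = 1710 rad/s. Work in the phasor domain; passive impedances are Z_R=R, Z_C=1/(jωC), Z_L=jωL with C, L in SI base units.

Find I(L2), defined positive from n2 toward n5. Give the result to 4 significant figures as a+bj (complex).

0.1447-0.006501j A

MNA unknowns: 5 node voltages V₁..V_5
R1: Y=0.01052+0.000j on G[3,0]
C1: Y=0.000+0.001093j on G[5,0]
R2: Y=0.001733+0.000j on G[5,4]
L1: Y=0.000-0.1042j on G[1,5]
L2: Y=0.000-0.008390j on G[5,2]
L3: Y=0.000-0.008689j on G[0,5]
R3: Y=0.002183+0.000j on G[3,4]
R4: Y=0.0003584+0.000j on G[2,1]
R5: Y=0.04310+0.000j on G[4,1]
I1: z[3]−=0.0649, z[1]+=0.0649
I2: z[1]−=0.145, z[2]+=0.145
solve → V1=1.383+5.928j, V2=2.139+24.06j, V3=-4.923+0.9854j, V4=1.089+5.731j, V5=1.364+6.815j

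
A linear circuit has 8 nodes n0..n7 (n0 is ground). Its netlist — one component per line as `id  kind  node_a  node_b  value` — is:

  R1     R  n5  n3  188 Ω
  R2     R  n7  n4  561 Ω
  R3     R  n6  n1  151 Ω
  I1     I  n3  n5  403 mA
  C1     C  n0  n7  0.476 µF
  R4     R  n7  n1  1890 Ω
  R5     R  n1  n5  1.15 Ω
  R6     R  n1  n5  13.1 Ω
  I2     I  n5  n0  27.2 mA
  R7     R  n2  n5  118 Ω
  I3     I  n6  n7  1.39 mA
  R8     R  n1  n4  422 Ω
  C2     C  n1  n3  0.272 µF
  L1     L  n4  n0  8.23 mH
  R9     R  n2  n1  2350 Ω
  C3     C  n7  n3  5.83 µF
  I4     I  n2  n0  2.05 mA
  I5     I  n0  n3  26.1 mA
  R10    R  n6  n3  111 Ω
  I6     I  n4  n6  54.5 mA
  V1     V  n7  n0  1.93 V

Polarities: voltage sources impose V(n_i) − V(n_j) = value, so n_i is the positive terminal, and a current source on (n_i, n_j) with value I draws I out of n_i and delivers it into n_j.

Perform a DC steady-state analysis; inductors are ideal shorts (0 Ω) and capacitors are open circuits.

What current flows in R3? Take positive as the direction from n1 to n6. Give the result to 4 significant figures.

MNA unknowns: 7 node voltages V₁..V_7 plus 2 source currents (L1, V1)
R1: Y=0.005319 on G[5,3]
R2: Y=0.001783 on G[7,4]
R3: Y=0.006623 on G[6,1]
I1: z[3]−=0.403, z[5]+=0.403
C1: Y=0.000 on G[0,7]
R4: Y=0.0005291 on G[7,1]
R5: Y=0.8696 on G[1,5]
R6: Y=0.07634 on G[1,5]
I2: z[5]−=0.0272, z[0]+=0.0272
R7: Y=0.008475 on G[2,5]
I3: z[6]−=0.00139, z[7]+=0.00139
R8: Y=0.002370 on G[1,4]
C2: Y=0.000 on G[1,3]
L1: row V4−V0=0, i_L1 at 4,0
R9: Y=0.0004255 on G[2,1]
C3: Y=0.000 on G[7,3]
I4: z[2]−=0.00205, z[0]+=0.00205
I5: z[0]−=0.0261, z[3]+=0.0261
R10: Y=0.009009 on G[6,3]
I6: z[4]−=0.0545, z[6]+=0.0545
V1: row V7−V0=1.93, i_V1 at 7,0
solve → V1=17.59, V2=17.53, V3=-20.21, V4=0.000, V5=17.77, V6=-0.7998, V7=1.930
aux → i_L1=-0.009384, i_V1=0.006234

0.1218 A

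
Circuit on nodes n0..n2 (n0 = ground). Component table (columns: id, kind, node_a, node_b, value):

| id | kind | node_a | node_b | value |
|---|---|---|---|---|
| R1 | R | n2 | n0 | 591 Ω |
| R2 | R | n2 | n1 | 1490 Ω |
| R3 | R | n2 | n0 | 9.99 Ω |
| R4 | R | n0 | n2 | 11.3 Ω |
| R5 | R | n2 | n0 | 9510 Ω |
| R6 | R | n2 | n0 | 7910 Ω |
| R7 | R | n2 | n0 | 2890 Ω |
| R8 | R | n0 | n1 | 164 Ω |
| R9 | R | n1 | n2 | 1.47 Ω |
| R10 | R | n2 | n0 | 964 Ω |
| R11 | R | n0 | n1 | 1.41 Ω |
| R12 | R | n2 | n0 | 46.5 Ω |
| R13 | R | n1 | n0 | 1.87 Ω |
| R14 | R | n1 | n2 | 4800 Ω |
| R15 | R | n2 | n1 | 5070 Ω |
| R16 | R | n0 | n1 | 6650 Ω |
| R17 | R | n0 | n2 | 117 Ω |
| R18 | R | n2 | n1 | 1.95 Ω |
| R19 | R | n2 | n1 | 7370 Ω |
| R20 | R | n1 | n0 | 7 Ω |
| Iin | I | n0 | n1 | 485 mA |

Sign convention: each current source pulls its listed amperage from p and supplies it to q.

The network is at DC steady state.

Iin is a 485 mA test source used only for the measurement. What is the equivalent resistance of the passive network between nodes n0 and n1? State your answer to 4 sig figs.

R_eq = 0.6328 Ω

MNA unknowns: 2 node voltages V₁..V_2
R1: Y=0.001692 on G[2,0]
R2: Y=0.0006711 on G[2,1]
R3: Y=0.1001 on G[2,0]
R4: Y=0.08850 on G[0,2]
R5: Y=0.0001052 on G[2,0]
R6: Y=0.0001264 on G[2,0]
R7: Y=0.0003460 on G[2,0]
R8: Y=0.006098 on G[0,1]
R9: Y=0.6803 on G[1,2]
R10: Y=0.001037 on G[2,0]
R11: Y=0.7092 on G[0,1]
R12: Y=0.02151 on G[2,0]
R13: Y=0.5348 on G[1,0]
R14: Y=0.0002083 on G[1,2]
R15: Y=0.0001972 on G[2,1]
R16: Y=0.0001504 on G[0,1]
R17: Y=0.008547 on G[0,2]
R18: Y=0.5128 on G[2,1]
R19: Y=0.0001357 on G[2,1]
R20: Y=0.1429 on G[1,0]
Iin: z[0]−=0.485, z[1]+=0.485
solve → V1=0.3069, V2=0.2588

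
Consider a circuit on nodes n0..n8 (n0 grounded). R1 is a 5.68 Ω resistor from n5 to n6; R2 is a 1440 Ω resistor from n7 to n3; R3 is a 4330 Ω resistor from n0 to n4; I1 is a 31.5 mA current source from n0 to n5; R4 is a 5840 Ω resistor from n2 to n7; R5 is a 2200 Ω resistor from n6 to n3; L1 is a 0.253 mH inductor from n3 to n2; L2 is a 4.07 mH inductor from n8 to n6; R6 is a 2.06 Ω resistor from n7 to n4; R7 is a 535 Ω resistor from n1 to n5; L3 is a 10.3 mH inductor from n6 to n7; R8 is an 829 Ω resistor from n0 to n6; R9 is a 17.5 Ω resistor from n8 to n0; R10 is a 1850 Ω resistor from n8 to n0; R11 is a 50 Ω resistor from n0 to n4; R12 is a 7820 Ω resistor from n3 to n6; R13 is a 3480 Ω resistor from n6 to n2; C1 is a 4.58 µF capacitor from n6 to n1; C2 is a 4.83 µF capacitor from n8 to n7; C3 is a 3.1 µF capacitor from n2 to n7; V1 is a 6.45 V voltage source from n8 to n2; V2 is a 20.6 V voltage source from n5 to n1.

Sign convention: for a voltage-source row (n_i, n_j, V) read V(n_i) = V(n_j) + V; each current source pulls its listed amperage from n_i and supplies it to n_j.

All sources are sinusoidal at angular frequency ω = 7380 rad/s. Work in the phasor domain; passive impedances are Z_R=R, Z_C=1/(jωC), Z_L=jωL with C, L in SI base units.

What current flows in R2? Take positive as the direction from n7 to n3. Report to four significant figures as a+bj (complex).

MNA unknowns: 8 node voltages V₁..V_8 plus 2 source currents (V1, V2)
R1: Y=0.1761+0.000j on G[5,6]
R2: Y=0.0006944+0.000j on G[7,3]
R3: Y=0.0002309+0.000j on G[0,4]
I1: z[0]−=0.0315, z[5]+=0.0315
R4: Y=0.0001712+0.000j on G[2,7]
R5: Y=0.0004545+0.000j on G[6,3]
L1: Y=0.000-0.5356j on G[3,2]
L2: Y=0.000-0.03329j on G[8,6]
R6: Y=0.4854+0.000j on G[7,4]
R7: Y=0.001869+0.000j on G[1,5]
L3: Y=0.000-0.01316j on G[6,7]
R8: Y=0.001206+0.000j on G[0,6]
R9: Y=0.05714+0.000j on G[8,0]
R10: Y=0.0005405+0.000j on G[8,0]
R11: Y=0.02000+0.000j on G[0,4]
R12: Y=0.0001279+0.000j on G[3,6]
R13: Y=0.0002874+0.000j on G[6,2]
C1: Y=0.000+0.03380j on G[6,1]
C2: Y=0.000+0.03565j on G[8,7]
C3: Y=0.000+0.02288j on G[2,7]
V1: row V8−V2=6.45, i_V1 at 8,2
V2: row V5−V1=20.6, i_V2 at 5,1
solve → V1=-19.36+4.312j, V2=-5.348+0.1799j, V3=-5.348+0.1909j, V4=-1.605-0.5447j, V5=1.241+4.312j, V6=0.3366+0.5313j, V7=-1.672-0.5674j, V8=1.102+0.1799j
aux → i_V1=-0.02522-0.08376j, i_V2=-0.1663-0.6657j

0.002553-0.0005266j A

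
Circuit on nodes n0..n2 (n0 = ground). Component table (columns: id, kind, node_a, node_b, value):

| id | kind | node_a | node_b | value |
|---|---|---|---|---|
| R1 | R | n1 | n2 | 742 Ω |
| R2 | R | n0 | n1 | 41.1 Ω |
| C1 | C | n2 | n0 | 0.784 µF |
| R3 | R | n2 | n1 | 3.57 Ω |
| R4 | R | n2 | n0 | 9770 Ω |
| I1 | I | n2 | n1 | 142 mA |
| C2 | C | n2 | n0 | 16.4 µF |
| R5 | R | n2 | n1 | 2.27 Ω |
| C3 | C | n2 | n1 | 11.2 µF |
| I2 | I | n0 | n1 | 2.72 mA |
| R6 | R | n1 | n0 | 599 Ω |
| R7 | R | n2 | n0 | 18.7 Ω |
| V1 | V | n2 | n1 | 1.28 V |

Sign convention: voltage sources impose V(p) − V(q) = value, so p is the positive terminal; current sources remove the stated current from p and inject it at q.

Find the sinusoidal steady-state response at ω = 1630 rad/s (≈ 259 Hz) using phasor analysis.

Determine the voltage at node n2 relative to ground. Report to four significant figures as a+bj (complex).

Element admittances at ω=1630 rad/s:
  Y(R1) = 0.001348+0.000j S between n1,n2
  Y(R2) = 0.02433+0.000j S between n0,n1
  Y(C1) = 0.000+0.001278j S between n2,n0
  Y(R3) = 0.2801+0.000j S between n2,n1
  Y(R4) = 0.0001024+0.000j S between n2,n0
  I1: injects 0.142 A into n1 (from n2)
  Y(C2) = 0.000+0.02673j S between n2,n0
  Y(R5) = 0.4405+0.000j S between n2,n1
  Y(C3) = 0.000+0.01826j S between n2,n1
  I2: injects 0.00272 A into n1 (from n0)
  Y(R6) = 0.001669+0.000j S between n1,n0
  Y(R7) = 0.05348+0.000j S between n2,n0
  V1: constraint V(n2)−V(n1) = 1.28
Assemble and solve the 3×3 MNA system:
  V(n1)=-0.8775-0.1417j  V(n2)=0.4025-0.1417j
  i(V1)=-1.092-0.02705j

0.4025-0.1417j V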